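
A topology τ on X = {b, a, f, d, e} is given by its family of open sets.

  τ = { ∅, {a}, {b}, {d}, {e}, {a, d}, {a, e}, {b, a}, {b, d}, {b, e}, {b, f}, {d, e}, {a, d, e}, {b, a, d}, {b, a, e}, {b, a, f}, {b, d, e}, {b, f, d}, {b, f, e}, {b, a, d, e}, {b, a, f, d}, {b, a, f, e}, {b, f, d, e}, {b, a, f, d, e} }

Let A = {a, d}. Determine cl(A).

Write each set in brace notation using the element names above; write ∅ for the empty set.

{a, d}

complement {b, f, e}; its interior {b, f, e}; cl(A) = X∖{b, f, e} = {a, d}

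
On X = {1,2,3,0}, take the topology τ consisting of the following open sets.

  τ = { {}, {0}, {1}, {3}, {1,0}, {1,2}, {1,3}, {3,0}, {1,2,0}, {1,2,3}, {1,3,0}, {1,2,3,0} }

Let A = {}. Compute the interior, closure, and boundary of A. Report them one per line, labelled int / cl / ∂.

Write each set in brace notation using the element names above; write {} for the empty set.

int(A) = {}
cl(A)  = {}
∂A     = {}

opens ⊆ A: {}; union → int = {}
complement {1,2,3,0}; its interior {1,2,3,0}; cl(A) = X∖{1,2,3,0} = {}
boundary = {} ∖ {} = {}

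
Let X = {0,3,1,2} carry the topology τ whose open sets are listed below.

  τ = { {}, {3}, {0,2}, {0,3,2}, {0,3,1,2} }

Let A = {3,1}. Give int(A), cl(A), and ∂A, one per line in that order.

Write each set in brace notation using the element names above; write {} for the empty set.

int(A) = {3}
cl(A)  = {3,1}
∂A     = {1}

open subsets of A: {}, {3}; so int(A) = {3}
closure: X∖int(X∖A) = X∖{0,2} = {3,1}
∂A = {3,1} minus {3} = {1}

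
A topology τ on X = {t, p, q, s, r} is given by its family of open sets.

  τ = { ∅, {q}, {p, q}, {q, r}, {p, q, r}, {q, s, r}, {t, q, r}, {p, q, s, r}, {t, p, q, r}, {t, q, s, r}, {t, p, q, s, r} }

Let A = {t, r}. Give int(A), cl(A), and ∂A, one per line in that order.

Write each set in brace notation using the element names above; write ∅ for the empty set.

open subsets of A: ∅; so int(A) = ∅
closure: X∖int(X∖A) = X∖{p, q} = {t, s, r}
∂A = {t, s, r} minus ∅ = {t, s, r}

int(A) = ∅
cl(A)  = {t, s, r}
∂A     = {t, s, r}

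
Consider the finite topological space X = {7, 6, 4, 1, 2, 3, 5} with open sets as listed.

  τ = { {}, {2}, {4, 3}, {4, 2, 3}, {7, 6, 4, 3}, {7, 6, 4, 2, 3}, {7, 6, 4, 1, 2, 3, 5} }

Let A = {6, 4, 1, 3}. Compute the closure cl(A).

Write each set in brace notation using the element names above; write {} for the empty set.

cl via duality: int({7, 2, 5}) = {2}, so X∖{2} = {7, 6, 4, 1, 3, 5}

{7, 6, 4, 1, 3, 5}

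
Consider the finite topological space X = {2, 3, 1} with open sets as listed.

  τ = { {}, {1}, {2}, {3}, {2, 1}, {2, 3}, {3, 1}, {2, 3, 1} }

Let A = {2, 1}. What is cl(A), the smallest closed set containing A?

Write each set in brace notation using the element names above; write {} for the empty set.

X∖A={3}, int(X∖A)={3}, hence cl(A)={2, 1}

{2, 1}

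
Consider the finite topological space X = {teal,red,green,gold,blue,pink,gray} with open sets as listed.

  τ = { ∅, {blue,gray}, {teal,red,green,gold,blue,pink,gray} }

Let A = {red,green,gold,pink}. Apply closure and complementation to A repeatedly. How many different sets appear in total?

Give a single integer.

cl via duality: int({teal,blue,gray}) = {blue,gray}, so X∖{blue,gray} = {teal,red,green,gold,pink}
Write k for closure, c for complement:
  1. A     = {red,green,gold,pink}
  2. kA    = {teal,red,green,gold,pink}
  3. cA    = {teal,blue,gray}
  4. ckA   = {blue,gray}
  5. kcA   = {teal,red,green,gold,blue,pink,gray}
  6. ckcA  = ∅
applying k or c yields no new set

6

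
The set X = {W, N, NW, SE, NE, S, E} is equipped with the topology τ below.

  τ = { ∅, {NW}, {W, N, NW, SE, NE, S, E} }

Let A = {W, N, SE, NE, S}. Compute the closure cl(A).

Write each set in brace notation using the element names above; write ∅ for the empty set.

{W, N, SE, NE, S, E}

closure: X∖int(X∖A) = X∖{NW} = {W, N, SE, NE, S, E}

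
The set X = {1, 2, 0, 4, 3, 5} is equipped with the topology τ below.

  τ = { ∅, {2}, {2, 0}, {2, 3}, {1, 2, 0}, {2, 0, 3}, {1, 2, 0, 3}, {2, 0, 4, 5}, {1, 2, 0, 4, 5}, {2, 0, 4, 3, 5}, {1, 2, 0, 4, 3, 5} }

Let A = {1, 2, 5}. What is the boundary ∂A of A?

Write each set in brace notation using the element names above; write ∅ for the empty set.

interior: largest open inside A is {2} (from ∅, {2})
cl via duality: int({0, 4, 3}) = ∅, so X∖∅ = {1, 2, 0, 4, 3, 5}
cl∖int = {1, 0, 4, 3, 5}

{1, 0, 4, 3, 5}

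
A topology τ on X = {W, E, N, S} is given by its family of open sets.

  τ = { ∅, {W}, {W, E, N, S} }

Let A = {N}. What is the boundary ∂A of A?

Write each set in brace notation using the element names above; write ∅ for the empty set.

open subsets of A: ∅; so int(A) = ∅
closure: X∖int(X∖A) = X∖{W} = {E, N, S}
∂A = {E, N, S} minus ∅ = {E, N, S}

{E, N, S}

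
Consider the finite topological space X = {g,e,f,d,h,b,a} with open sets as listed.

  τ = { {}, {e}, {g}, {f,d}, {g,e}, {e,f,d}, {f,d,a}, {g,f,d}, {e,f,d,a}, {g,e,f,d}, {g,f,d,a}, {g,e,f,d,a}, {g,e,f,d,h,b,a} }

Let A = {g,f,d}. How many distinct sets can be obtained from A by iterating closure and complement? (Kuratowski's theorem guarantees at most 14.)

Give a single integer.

6

closure: X∖int(X∖A) = X∖{e} = {g,f,d,h,b,a}
Let k=closure and c=complement:
  1. A     = {g,f,d}
  2. kA    = {g,f,d,h,b,a}
  3. cA    = {e,h,b,a}
  4. ckA   = {e}
  5. kckA  = {e,h,b}
  6. ckckA = {g,f,d,a}
— saturated at 6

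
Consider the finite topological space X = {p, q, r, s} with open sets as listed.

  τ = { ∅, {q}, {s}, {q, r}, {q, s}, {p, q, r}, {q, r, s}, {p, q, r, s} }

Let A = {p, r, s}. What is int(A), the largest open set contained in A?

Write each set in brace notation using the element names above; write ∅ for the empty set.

open subsets of A: ∅, {s}; so int(A) = {s}

{s}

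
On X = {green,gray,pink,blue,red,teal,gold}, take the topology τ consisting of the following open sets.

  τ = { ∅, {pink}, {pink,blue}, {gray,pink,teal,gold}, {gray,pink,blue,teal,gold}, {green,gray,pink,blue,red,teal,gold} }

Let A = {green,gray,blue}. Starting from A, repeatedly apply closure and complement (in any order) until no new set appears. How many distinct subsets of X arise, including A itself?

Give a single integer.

closure: X∖int(X∖A) = X∖{pink} = {green,gray,blue,red,teal,gold}
Let k=closure and c=complement:
  1. A     = {green,gray,blue}
  2. kA    = {green,gray,blue,red,teal,gold}
  3. cA    = {pink,red,teal,gold}
  4. ckA   = {pink}
  5. kcA   = {green,gray,pink,blue,red,teal,gold}
  6. ckcA  = ∅
— saturated at 6

6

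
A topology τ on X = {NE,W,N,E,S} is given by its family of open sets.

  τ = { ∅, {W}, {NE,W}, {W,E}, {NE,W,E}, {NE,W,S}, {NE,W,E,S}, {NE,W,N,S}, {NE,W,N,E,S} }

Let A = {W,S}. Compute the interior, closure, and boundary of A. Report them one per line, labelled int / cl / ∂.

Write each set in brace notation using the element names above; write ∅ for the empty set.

open subsets of A: ∅, {W}; so int(A) = {W}
closure: X∖int(X∖A) = X∖∅ = {NE,W,N,E,S}
∂A = {NE,W,N,E,S} minus {W} = {NE,N,E,S}

int(A) = {W}
cl(A)  = {NE,W,N,E,S}
∂A     = {NE,N,E,S}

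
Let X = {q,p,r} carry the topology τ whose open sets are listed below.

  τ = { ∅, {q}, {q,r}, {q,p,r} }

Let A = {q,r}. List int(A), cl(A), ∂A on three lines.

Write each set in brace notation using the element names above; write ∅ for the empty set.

interior: largest open inside A is {q,r} (from ∅, {q}, {q,r})
cl via duality: int({p}) = ∅, so X∖∅ = {q,p,r}
cl∖int = {p}

int(A) = {q,r}
cl(A)  = {q,p,r}
∂A     = {p}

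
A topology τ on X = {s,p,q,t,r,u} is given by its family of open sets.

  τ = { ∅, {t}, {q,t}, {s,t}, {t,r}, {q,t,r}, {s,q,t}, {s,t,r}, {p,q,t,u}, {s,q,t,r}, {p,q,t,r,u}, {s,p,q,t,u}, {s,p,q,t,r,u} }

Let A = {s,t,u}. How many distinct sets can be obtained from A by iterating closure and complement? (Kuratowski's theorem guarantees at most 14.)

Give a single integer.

complement {p,q,r}; its interior ∅; cl(A) = X∖∅ = {s,p,q,t,r,u}
With k = closure, c = complement:
  1. A     = {s,t,u}
  2. kA    = {s,p,q,t,r,u}
  3. cA    = {p,q,r}
  4. ckA   = ∅
  5. kcA   = {p,q,r,u}
  6. ckcA  = {s,t}
k, c of each give nothing new

6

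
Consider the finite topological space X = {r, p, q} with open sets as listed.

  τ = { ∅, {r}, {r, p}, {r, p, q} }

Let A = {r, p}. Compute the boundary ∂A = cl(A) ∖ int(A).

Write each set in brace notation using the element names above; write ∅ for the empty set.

{q}

U open, U⊆A: ∅, {r}, {r, p}. int(A) = ⋃ = {r, p}
X∖A={q}, int(X∖A)=∅, hence cl(A)={r, p, q}
∂A: remove int from cl → {q}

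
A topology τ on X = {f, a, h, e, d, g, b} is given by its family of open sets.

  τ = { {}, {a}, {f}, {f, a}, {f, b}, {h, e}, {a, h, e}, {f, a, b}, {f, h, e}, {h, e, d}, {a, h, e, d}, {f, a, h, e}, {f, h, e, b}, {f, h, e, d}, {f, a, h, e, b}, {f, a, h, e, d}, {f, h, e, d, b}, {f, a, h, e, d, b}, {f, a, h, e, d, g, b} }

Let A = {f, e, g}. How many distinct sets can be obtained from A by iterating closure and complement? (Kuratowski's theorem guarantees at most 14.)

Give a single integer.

complement {a, h, d, b}; its interior {a}; cl(A) = X∖{a} = {f, h, e, d, g, b}
With k = closure, c = complement:
  1. A     = {f, e, g}
  2. kA    = {f, h, e, d, g, b}
  3. cA    = {a, h, d, b}
  4. ckA   = {a}
  5. kcA   = {a, h, e, d, g, b}
  6. kckA  = {a, g}
  7. ckcA  = {f}
  8. ckckA = {f, h, e, d, b}
  9. kckcA = {f, g, b}
  10. ckckcA = {a, h, e, d}
  11. kckckcA = {a, h, e, d, g}
  12. ckckckcA = {f, b}
k, c of each give nothing new

12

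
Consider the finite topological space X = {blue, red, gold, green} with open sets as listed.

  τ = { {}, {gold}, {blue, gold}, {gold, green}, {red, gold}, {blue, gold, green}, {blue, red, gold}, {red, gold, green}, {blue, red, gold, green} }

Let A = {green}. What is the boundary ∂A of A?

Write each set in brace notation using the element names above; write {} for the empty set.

interior: largest open inside A is {} (from {})
cl via duality: int({blue, red, gold}) = {blue, red, gold}, so X∖{blue, red, gold} = {green}
cl∖int = {green}

{green}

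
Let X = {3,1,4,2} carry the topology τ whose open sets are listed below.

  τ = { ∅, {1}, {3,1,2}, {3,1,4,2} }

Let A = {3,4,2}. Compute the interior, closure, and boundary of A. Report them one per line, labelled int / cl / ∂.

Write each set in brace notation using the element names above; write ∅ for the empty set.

interior: largest open inside A is ∅ (from ∅)
cl via duality: int({1}) = {1}, so X∖{1} = {3,4,2}
cl∖int = {3,4,2}

int(A) = ∅
cl(A)  = {3,4,2}
∂A     = {3,4,2}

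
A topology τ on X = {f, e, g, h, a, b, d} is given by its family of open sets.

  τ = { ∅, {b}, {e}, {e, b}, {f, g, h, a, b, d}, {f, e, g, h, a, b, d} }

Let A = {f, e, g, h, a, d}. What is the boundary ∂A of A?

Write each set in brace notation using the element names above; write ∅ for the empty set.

open subsets of A: ∅, {e}; so int(A) = {e}
closure: X∖int(X∖A) = X∖{b} = {f, e, g, h, a, d}
∂A = {f, e, g, h, a, d} minus {e} = {f, g, h, a, d}

{f, g, h, a, d}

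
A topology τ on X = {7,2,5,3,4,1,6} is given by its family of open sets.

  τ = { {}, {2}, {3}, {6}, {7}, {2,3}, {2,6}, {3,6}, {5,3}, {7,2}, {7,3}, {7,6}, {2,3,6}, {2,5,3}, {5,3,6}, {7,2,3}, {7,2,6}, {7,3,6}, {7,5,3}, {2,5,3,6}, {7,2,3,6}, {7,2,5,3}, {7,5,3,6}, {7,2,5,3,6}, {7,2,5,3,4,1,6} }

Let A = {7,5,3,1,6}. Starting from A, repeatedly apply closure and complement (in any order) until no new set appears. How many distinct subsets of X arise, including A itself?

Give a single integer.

complement {2,4}; its interior {2}; cl(A) = X∖{2} = {7,5,3,4,1,6}
With k = closure, c = complement:
  1. A     = {7,5,3,1,6}
  2. kA    = {7,5,3,4,1,6}
  3. cA    = {2,4}
  4. ckA   = {2}
  5. kcA   = {2,4,1}
  6. ckcA  = {7,5,3,6}
k, c of each give nothing new

6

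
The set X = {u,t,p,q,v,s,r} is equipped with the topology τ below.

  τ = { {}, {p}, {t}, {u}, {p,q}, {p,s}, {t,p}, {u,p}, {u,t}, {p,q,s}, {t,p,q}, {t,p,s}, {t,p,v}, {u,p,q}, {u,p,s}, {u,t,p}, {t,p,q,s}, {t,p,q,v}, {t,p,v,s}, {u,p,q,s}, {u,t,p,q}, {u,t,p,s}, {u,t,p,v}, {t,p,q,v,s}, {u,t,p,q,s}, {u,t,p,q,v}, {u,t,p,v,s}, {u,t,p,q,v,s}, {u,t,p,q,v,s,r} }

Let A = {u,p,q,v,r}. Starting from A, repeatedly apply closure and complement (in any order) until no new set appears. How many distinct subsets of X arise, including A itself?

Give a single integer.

8

cl via duality: int({t,s}) = {t}, so X∖{t} = {u,p,q,v,s,r}
Write k for closure, c for complement:
  1. A     = {u,p,q,v,r}
  2. kA    = {u,p,q,v,s,r}
  3. cA    = {t,s}
  4. ckA   = {t}
  5. kcA   = {t,v,s,r}
  6. kckA  = {t,v,r}
  7. ckcA  = {u,p,q}
  8. ckckA = {u,p,q,s}
applying k or c yields no new set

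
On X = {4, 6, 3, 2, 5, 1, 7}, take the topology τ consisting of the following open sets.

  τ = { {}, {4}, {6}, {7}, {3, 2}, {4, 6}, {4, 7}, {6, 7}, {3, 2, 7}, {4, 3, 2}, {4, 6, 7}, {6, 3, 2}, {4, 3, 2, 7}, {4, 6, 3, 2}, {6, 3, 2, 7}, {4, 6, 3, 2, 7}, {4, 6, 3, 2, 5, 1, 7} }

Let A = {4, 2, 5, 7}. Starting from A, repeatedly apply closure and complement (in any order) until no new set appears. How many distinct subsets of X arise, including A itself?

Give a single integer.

10

cl via duality: int({6, 3, 1}) = {6}, so X∖{6} = {4, 3, 2, 5, 1, 7}
Write k for closure, c for complement:
  1. A     = {4, 2, 5, 7}
  2. kA    = {4, 3, 2, 5, 1, 7}
  3. cA    = {6, 3, 1}
  4. ckA   = {6}
  5. kcA   = {6, 3, 2, 5, 1}
  6. kckA  = {6, 5, 1}
  7. ckcA  = {4, 7}
  8. ckckA = {4, 3, 2, 7}
  9. kckcA = {4, 5, 1, 7}
  10. ckckcA = {6, 3, 2}
applying k or c yields no new set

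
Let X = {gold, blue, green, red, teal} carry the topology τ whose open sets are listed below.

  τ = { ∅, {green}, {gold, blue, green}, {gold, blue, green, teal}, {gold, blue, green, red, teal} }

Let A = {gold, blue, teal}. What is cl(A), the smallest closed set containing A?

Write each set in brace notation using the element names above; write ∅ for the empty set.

closure: X∖int(X∖A) = X∖{green} = {gold, blue, red, teal}

{gold, blue, red, teal}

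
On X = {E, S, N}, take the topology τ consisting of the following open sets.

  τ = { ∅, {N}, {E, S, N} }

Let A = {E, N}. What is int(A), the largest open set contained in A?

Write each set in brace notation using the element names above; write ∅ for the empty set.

open subsets of A: ∅, {N}; so int(A) = {N}

{N}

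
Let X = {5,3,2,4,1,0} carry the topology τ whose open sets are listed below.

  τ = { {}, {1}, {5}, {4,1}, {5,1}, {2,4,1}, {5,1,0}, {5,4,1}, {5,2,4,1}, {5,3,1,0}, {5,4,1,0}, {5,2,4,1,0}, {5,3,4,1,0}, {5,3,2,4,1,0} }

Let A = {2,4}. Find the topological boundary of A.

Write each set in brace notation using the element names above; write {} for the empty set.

{2,4}

open subsets of A: {}; so int(A) = {}
closure: X∖int(X∖A) = X∖{5,3,1,0} = {2,4}
∂A = {2,4} minus {} = {2,4}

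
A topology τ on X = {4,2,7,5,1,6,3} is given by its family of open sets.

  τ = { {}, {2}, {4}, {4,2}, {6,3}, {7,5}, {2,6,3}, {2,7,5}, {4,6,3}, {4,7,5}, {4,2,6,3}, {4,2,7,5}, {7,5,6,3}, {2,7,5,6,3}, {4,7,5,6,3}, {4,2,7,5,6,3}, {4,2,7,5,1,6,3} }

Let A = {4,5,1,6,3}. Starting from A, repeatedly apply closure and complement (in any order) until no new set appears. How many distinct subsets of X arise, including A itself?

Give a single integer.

10

X∖A={2,7}, int(X∖A)={2}, hence cl(A)={4,7,5,1,6,3}
Orbit (k=closure, c=complement):
  1. A     = {4,5,1,6,3}
  2. kA    = {4,7,5,1,6,3}
  3. cA    = {2,7}
  4. ckA   = {2}
  5. kcA   = {2,7,5,1}
  6. kckA  = {2,1}
  7. ckcA  = {4,6,3}
  8. ckckA = {4,7,5,6,3}
  9. kckcA = {4,1,6,3}
  10. ckckcA = {2,7,5}
(closed under both — stop)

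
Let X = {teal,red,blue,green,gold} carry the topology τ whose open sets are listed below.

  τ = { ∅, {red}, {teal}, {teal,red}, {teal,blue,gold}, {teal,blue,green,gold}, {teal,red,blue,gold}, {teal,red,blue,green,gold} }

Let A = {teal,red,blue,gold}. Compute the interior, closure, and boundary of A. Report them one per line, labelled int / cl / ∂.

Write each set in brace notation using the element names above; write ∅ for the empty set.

int(A) = {teal,red,blue,gold}
cl(A)  = {teal,red,blue,green,gold}
∂A     = {green}

interior: largest open inside A is {teal,red,blue,gold} (from ∅, {red}, {teal}, {teal,red}, {teal,blue,gold}, {teal,red,blue,gold})
cl via duality: int({green}) = ∅, so X∖∅ = {teal,red,blue,green,gold}
cl∖int = {green}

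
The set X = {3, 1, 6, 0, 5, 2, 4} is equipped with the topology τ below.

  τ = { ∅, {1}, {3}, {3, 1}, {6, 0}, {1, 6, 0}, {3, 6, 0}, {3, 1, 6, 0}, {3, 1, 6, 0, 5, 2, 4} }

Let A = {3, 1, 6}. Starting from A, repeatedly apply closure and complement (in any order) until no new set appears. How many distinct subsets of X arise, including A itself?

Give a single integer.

8

closure: X∖int(X∖A) = X∖∅ = {3, 1, 6, 0, 5, 2, 4}
Let k=closure and c=complement:
  1. A     = {3, 1, 6}
  2. kA    = {3, 1, 6, 0, 5, 2, 4}
  3. cA    = {0, 5, 2, 4}
  4. ckA   = ∅
  5. kcA   = {6, 0, 5, 2, 4}
  6. ckcA  = {3, 1}
  7. kckcA = {3, 1, 5, 2, 4}
  8. ckckcA = {6, 0}
— saturated at 8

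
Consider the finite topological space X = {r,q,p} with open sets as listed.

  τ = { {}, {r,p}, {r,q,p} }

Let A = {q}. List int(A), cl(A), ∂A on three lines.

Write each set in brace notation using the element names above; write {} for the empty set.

int(A) = {}
cl(A)  = {q}
∂A     = {q}

open subsets of A: {}; so int(A) = {}
closure: X∖int(X∖A) = X∖{r,p} = {q}
∂A = {q} minus {} = {q}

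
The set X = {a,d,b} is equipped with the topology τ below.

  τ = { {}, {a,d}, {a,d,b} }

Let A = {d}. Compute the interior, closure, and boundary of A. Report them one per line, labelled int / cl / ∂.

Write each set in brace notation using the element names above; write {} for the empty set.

open subsets of A: {}; so int(A) = {}
closure: X∖int(X∖A) = X∖{} = {a,d,b}
∂A = {a,d,b} minus {} = {a,d,b}

int(A) = {}
cl(A)  = {a,d,b}
∂A     = {a,d,b}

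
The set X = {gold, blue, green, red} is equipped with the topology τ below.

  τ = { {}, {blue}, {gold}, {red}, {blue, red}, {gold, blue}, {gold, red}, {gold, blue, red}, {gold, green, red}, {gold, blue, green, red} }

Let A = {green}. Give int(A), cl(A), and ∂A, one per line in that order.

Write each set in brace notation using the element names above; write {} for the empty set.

int(A) = {}
cl(A)  = {green}
∂A     = {green}

open subsets of A: {}; so int(A) = {}
closure: X∖int(X∖A) = X∖{gold, blue, red} = {green}
∂A = {green} minus {} = {green}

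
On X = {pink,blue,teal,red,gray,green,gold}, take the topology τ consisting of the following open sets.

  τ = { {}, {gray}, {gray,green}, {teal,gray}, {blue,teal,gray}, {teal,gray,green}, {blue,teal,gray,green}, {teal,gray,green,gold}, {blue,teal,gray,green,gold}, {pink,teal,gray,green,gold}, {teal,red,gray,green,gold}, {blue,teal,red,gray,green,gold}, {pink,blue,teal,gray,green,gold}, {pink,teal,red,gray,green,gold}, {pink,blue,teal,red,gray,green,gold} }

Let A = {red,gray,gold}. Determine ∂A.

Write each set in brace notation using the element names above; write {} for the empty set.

U open, U⊆A: {}, {gray}. int(A) = ⋃ = {gray}
X∖A={pink,blue,teal,green}, int(X∖A)={}, hence cl(A)={pink,blue,teal,red,gray,green,gold}
∂A: remove int from cl → {pink,blue,teal,red,green,gold}

{pink,blue,teal,red,green,gold}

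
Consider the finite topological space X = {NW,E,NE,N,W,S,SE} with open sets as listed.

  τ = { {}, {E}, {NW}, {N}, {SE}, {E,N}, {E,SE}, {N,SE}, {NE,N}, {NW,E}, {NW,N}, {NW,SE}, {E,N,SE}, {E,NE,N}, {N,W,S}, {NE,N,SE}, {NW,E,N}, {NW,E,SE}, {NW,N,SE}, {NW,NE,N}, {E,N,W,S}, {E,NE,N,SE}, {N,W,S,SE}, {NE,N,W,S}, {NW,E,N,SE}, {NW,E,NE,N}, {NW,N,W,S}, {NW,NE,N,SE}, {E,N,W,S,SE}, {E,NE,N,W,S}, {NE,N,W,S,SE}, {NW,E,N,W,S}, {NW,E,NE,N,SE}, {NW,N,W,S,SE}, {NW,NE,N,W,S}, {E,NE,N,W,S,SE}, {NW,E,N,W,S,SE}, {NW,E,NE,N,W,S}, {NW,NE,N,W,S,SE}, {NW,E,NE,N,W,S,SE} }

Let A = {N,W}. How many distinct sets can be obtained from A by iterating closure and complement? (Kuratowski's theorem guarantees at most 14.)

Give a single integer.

closure: X∖int(X∖A) = X∖{NW,E,SE} = {NE,N,W,S}
Let k=closure and c=complement:
  1. A     = {N,W}
  2. kA    = {NE,N,W,S}
  3. cA    = {NW,E,NE,S,SE}
  4. ckA   = {NW,E,SE}
  5. kcA   = {NW,E,NE,W,S,SE}
  6. ckcA  = {N}
— saturated at 6

6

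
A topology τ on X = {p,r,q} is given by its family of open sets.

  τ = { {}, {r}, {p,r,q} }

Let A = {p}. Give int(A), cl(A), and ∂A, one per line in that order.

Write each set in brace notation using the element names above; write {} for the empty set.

int(A) = {}
cl(A)  = {p,q}
∂A     = {p,q}

interior: largest open inside A is {} (from {})
cl via duality: int({r,q}) = {r}, so X∖{r} = {p,q}
cl∖int = {p,q}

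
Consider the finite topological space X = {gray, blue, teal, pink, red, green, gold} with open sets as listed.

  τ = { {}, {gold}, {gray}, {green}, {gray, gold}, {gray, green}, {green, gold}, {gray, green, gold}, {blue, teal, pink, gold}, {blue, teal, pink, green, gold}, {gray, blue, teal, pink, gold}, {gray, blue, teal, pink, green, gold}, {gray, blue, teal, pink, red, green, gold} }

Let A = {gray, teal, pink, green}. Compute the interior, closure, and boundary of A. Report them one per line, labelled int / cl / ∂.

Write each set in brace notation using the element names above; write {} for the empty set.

int(A) = {gray, green}
cl(A)  = {gray, blue, teal, pink, red, green}
∂A     = {blue, teal, pink, red}

U open, U⊆A: {}, {gray}, {green}, {gray, green}. int(A) = ⋃ = {gray, green}
X∖A={blue, red, gold}, int(X∖A)={gold}, hence cl(A)={gray, blue, teal, pink, red, green}
∂A: remove int from cl → {blue, teal, pink, red}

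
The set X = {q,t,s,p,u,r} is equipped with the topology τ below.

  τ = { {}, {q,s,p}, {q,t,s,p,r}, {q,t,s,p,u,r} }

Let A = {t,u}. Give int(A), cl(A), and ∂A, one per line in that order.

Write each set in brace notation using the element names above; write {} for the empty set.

U open, U⊆A: {}. int(A) = ⋃ = {}
X∖A={q,s,p,r}, int(X∖A)={q,s,p}, hence cl(A)={t,u,r}
∂A: remove int from cl → {t,u,r}

int(A) = {}
cl(A)  = {t,u,r}
∂A     = {t,u,r}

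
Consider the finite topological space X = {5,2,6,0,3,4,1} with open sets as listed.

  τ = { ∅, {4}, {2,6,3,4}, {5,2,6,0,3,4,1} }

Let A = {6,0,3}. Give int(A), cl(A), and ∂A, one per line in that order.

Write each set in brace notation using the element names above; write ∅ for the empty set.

U open, U⊆A: ∅. int(A) = ⋃ = ∅
X∖A={5,2,4,1}, int(X∖A)={4}, hence cl(A)={5,2,6,0,3,1}
∂A: remove int from cl → {5,2,6,0,3,1}

int(A) = ∅
cl(A)  = {5,2,6,0,3,1}
∂A     = {5,2,6,0,3,1}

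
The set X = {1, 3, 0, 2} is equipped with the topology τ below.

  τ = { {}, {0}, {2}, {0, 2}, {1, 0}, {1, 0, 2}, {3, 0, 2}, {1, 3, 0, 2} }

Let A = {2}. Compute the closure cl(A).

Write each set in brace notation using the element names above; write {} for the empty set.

{3, 2}

cl via duality: int({1, 3, 0}) = {1, 0}, so X∖{1, 0} = {3, 2}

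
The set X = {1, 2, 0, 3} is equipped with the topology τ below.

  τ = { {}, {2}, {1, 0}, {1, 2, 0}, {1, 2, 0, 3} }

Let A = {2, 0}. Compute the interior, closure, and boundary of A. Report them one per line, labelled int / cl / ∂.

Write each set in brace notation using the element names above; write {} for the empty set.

int(A) = {2}
cl(A)  = {1, 2, 0, 3}
∂A     = {1, 0, 3}

interior: largest open inside A is {2} (from {}, {2})
cl via duality: int({1, 3}) = {}, so X∖{} = {1, 2, 0, 3}
cl∖int = {1, 0, 3}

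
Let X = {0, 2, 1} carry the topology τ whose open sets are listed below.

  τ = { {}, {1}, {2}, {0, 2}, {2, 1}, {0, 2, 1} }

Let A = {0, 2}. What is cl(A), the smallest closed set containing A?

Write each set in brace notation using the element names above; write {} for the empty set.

{0, 2}

X∖A={1}, int(X∖A)={1}, hence cl(A)={0, 2}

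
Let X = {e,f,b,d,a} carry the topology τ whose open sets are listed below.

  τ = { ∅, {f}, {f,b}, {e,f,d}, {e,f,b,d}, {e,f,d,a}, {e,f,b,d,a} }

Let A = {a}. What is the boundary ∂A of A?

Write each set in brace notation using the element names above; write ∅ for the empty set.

interior: largest open inside A is ∅ (from ∅)
cl via duality: int({e,f,b,d}) = {e,f,b,d}, so X∖{e,f,b,d} = {a}
cl∖int = {a}

{a}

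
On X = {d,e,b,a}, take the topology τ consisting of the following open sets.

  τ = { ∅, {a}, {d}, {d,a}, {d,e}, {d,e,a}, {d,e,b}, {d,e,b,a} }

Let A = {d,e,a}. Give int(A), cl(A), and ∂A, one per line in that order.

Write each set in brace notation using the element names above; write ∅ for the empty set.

int(A) = {d,e,a}
cl(A)  = {d,e,b,a}
∂A     = {b}

opens ⊆ A: ∅, {d}, {a}, {d,e}, {d,a}, {d,e,a}; union → int = {d,e,a}
complement {b}; its interior ∅; cl(A) = X∖∅ = {d,e,b,a}
boundary = {d,e,b,a} ∖ {d,e,a} = {b}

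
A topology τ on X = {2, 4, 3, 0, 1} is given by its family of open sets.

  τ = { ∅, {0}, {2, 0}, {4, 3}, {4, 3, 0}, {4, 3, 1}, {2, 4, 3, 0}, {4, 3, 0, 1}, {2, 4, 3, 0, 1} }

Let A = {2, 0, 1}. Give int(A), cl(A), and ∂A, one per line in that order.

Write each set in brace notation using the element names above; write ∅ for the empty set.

int(A) = {2, 0}
cl(A)  = {2, 0, 1}
∂A     = {1}

opens ⊆ A: ∅, {0}, {2, 0}; union → int = {2, 0}
complement {4, 3}; its interior {4, 3}; cl(A) = X∖{4, 3} = {2, 0, 1}
boundary = {2, 0, 1} ∖ {2, 0} = {1}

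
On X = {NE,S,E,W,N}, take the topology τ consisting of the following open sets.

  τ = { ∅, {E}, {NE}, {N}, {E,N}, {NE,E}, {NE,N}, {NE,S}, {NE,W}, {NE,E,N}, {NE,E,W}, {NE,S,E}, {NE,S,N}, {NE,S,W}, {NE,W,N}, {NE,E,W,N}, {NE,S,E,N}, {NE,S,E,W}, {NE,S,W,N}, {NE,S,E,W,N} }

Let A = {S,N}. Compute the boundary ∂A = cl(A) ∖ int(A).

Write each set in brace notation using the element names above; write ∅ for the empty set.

interior: largest open inside A is {N} (from ∅, {N})
cl via duality: int({NE,E,W}) = {NE,E,W}, so X∖{NE,E,W} = {S,N}
cl∖int = {S}

{S}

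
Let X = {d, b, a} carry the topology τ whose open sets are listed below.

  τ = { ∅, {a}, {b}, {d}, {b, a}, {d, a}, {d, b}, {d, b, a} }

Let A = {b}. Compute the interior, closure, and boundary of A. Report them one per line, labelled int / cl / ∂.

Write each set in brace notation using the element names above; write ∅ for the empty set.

int(A) = {b}
cl(A)  = {b}
∂A     = ∅

opens ⊆ A: ∅, {b}; union → int = {b}
complement {d, a}; its interior {d, a}; cl(A) = X∖{d, a} = {b}
boundary = {b} ∖ {b} = ∅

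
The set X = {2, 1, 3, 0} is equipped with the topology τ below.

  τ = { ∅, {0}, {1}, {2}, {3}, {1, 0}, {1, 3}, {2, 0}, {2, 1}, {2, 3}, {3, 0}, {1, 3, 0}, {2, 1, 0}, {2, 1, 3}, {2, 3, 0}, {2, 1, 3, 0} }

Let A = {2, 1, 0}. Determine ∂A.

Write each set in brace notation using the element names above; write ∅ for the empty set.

interior: largest open inside A is {2, 1, 0} (from ∅, {0}, {1}, {2}, {1, 0}, {2, 1}, {2, 0}, {2, 1, 0})
cl via duality: int({3}) = {3}, so X∖{3} = {2, 1, 0}
cl∖int = ∅

∅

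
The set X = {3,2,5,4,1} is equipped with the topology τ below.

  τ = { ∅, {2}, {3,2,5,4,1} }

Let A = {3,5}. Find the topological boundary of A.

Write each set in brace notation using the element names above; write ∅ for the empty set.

opens ⊆ A: ∅; union → int = ∅
complement {2,4,1}; its interior {2}; cl(A) = X∖{2} = {3,5,4,1}
boundary = {3,5,4,1} ∖ ∅ = {3,5,4,1}

{3,5,4,1}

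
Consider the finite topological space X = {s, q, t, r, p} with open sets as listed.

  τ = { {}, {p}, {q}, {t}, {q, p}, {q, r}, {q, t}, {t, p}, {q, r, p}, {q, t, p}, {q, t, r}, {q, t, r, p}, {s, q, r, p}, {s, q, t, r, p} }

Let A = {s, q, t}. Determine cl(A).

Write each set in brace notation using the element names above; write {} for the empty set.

{s, q, t, r}

closure: X∖int(X∖A) = X∖{p} = {s, q, t, r}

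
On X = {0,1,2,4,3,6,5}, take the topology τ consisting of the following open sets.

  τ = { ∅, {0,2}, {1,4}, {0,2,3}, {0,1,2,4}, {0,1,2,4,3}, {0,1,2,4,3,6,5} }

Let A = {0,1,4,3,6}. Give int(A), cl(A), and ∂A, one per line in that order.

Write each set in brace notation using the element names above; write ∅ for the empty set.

int(A) = {1,4}
cl(A)  = {0,1,2,4,3,6,5}
∂A     = {0,2,3,6,5}

open subsets of A: ∅, {1,4}; so int(A) = {1,4}
closure: X∖int(X∖A) = X∖∅ = {0,1,2,4,3,6,5}
∂A = {0,1,2,4,3,6,5} minus {1,4} = {0,2,3,6,5}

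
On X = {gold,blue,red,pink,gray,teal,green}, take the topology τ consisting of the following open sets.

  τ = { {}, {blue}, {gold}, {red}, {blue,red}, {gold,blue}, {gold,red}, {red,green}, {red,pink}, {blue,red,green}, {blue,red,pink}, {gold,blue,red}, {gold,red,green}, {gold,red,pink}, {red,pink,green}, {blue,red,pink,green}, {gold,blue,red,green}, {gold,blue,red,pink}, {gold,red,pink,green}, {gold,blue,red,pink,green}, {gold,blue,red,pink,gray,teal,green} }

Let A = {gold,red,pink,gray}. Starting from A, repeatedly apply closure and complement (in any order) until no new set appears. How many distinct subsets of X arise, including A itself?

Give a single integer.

complement {blue,teal,green}; its interior {blue}; cl(A) = X∖{blue} = {gold,red,pink,gray,teal,green}
With k = closure, c = complement:
  1. A     = {gold,red,pink,gray}
  2. kA    = {gold,red,pink,gray,teal,green}
  3. cA    = {blue,teal,green}
  4. ckA   = {blue}
  5. kcA   = {blue,gray,teal,green}
  6. kckA  = {blue,gray,teal}
  7. ckcA  = {gold,red,pink}
  8. ckckA = {gold,red,pink,green}
k, c of each give nothing new

8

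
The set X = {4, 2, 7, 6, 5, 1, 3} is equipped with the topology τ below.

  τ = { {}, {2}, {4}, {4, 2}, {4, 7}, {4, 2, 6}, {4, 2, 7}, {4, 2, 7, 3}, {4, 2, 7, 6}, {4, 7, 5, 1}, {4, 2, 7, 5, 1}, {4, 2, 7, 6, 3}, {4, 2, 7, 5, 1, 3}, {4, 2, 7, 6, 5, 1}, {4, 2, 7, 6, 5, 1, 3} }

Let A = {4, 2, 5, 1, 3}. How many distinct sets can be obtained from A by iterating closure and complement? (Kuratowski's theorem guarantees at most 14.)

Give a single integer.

6

closure: X∖int(X∖A) = X∖{} = {4, 2, 7, 6, 5, 1, 3}
Let k=closure and c=complement:
  1. A     = {4, 2, 5, 1, 3}
  2. kA    = {4, 2, 7, 6, 5, 1, 3}
  3. cA    = {7, 6}
  4. ckA   = {}
  5. kcA   = {7, 6, 5, 1, 3}
  6. ckcA  = {4, 2}
— saturated at 6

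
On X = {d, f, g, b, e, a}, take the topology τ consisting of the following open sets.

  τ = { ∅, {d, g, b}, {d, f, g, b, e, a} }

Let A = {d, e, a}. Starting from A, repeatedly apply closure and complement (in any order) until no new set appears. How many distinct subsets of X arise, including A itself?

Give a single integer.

4

cl via duality: int({f, g, b}) = ∅, so X∖∅ = {d, f, g, b, e, a}
Write k for closure, c for complement:
  1. A     = {d, e, a}
  2. kA    = {d, f, g, b, e, a}
  3. cA    = {f, g, b}
  4. ckA   = ∅
applying k or c yields no new set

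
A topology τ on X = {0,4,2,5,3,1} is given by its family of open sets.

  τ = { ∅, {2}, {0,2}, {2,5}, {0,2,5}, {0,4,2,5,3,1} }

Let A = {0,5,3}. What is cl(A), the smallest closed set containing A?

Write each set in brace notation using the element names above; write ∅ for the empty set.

closure: X∖int(X∖A) = X∖{2} = {0,4,5,3,1}

{0,4,5,3,1}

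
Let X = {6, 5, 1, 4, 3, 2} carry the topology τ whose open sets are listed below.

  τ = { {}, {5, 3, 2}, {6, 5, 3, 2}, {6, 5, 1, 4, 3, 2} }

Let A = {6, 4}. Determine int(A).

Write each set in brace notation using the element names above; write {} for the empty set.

interior: largest open inside A is {} (from {})

{}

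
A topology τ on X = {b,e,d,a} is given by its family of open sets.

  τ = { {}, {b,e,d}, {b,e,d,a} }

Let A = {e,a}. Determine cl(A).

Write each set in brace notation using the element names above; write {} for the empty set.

{b,e,d,a}

cl via duality: int({b,d}) = {}, so X∖{} = {b,e,d,a}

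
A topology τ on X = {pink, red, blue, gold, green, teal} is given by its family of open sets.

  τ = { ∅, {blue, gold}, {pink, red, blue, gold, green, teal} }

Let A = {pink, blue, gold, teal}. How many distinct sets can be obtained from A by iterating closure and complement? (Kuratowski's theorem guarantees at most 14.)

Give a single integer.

6

complement {red, green}; its interior ∅; cl(A) = X∖∅ = {pink, red, blue, gold, green, teal}
With k = closure, c = complement:
  1. A     = {pink, blue, gold, teal}
  2. kA    = {pink, red, blue, gold, green, teal}
  3. cA    = {red, green}
  4. ckA   = ∅
  5. kcA   = {pink, red, green, teal}
  6. ckcA  = {blue, gold}
k, c of each give nothing new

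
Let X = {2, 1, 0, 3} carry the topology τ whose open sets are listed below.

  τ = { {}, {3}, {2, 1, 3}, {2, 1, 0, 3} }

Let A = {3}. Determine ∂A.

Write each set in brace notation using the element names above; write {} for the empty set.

open subsets of A: {}, {3}; so int(A) = {3}
closure: X∖int(X∖A) = X∖{} = {2, 1, 0, 3}
∂A = {2, 1, 0, 3} minus {3} = {2, 1, 0}

{2, 1, 0}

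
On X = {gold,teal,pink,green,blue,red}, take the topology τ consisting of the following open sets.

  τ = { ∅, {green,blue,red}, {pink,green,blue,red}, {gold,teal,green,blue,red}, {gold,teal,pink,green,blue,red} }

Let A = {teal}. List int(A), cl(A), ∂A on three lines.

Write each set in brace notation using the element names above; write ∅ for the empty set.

int(A) = ∅
cl(A)  = {gold,teal}
∂A     = {gold,teal}

open subsets of A: ∅; so int(A) = ∅
closure: X∖int(X∖A) = X∖{pink,green,blue,red} = {gold,teal}
∂A = {gold,teal} minus ∅ = {gold,teal}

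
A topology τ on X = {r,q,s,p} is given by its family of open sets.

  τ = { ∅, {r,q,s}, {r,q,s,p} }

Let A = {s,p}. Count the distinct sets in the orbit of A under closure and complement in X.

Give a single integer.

cl via duality: int({r,q}) = ∅, so X∖∅ = {r,q,s,p}
Write k for closure, c for complement:
  1. A     = {s,p}
  2. kA    = {r,q,s,p}
  3. cA    = {r,q}
  4. ckA   = ∅
applying k or c yields no new set

4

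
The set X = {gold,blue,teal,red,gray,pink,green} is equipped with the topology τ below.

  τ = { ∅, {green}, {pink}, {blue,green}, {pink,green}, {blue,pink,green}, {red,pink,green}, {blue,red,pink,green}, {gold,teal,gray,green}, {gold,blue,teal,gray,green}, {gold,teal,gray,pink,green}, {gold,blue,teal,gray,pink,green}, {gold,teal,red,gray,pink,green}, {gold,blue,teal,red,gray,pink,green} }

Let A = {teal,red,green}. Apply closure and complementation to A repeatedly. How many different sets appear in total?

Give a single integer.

X∖A={gold,blue,gray,pink}, int(X∖A)={pink}, hence cl(A)={gold,blue,teal,red,gray,green}
Orbit (k=closure, c=complement):
  1. A     = {teal,red,green}
  2. kA    = {gold,blue,teal,red,gray,green}
  3. cA    = {gold,blue,gray,pink}
  4. ckA   = {pink}
  5. kcA   = {gold,blue,teal,red,gray,pink}
  6. kckA  = {red,pink}
  7. ckcA  = {green}
  8. ckckA = {gold,blue,teal,gray,green}
(closed under both — stop)

8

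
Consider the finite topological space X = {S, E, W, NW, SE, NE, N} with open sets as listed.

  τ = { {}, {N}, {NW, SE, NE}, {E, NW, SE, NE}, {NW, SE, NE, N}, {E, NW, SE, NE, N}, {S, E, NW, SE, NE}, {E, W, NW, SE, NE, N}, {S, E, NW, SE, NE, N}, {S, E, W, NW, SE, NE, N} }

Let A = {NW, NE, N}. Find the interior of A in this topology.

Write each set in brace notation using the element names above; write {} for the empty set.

open subsets of A: {}, {N}; so int(A) = {N}

{N}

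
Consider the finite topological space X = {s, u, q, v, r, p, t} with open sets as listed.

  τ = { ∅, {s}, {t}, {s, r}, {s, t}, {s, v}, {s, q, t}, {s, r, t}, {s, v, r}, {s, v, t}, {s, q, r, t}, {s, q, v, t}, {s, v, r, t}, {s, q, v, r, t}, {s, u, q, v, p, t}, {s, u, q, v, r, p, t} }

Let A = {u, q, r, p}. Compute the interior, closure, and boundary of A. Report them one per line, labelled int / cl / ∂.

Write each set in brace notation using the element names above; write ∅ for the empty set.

int(A) = ∅
cl(A)  = {u, q, r, p}
∂A     = {u, q, r, p}

U open, U⊆A: ∅. int(A) = ⋃ = ∅
X∖A={s, v, t}, int(X∖A)={s, v, t}, hence cl(A)={u, q, r, p}
∂A: remove int from cl → {u, q, r, p}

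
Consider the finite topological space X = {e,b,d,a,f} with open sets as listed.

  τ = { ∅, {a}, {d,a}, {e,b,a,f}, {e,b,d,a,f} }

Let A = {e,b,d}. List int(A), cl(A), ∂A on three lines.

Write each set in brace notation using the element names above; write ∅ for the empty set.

open subsets of A: ∅; so int(A) = ∅
closure: X∖int(X∖A) = X∖{a} = {e,b,d,f}
∂A = {e,b,d,f} minus ∅ = {e,b,d,f}

int(A) = ∅
cl(A)  = {e,b,d,f}
∂A     = {e,b,d,f}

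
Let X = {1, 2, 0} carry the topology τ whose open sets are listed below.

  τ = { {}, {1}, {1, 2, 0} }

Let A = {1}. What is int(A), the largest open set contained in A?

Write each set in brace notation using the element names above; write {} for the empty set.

{1}

interior: largest open inside A is {1} (from {}, {1})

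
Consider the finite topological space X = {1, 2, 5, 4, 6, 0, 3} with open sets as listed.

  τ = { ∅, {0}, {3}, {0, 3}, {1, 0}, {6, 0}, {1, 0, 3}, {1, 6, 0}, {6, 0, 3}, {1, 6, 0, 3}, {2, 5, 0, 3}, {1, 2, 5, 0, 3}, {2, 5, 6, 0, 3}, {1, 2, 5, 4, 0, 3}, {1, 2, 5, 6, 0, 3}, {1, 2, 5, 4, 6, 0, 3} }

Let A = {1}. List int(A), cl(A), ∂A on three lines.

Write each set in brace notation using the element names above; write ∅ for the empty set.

open subsets of A: ∅; so int(A) = ∅
closure: X∖int(X∖A) = X∖{2, 5, 6, 0, 3} = {1, 4}
∂A = {1, 4} minus ∅ = {1, 4}

int(A) = ∅
cl(A)  = {1, 4}
∂A     = {1, 4}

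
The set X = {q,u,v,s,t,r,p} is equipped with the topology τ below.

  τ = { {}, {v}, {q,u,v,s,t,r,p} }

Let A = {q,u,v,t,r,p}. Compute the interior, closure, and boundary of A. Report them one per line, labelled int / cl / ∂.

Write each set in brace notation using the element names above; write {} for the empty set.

U open, U⊆A: {}, {v}. int(A) = ⋃ = {v}
X∖A={s}, int(X∖A)={}, hence cl(A)={q,u,v,s,t,r,p}
∂A: remove int from cl → {q,u,s,t,r,p}

int(A) = {v}
cl(A)  = {q,u,v,s,t,r,p}
∂A     = {q,u,s,t,r,p}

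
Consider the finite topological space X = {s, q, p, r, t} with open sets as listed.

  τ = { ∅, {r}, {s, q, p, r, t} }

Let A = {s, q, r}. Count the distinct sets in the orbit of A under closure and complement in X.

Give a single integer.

6

closure: X∖int(X∖A) = X∖∅ = {s, q, p, r, t}
Let k=closure and c=complement:
  1. A     = {s, q, r}
  2. kA    = {s, q, p, r, t}
  3. cA    = {p, t}
  4. ckA   = ∅
  5. kcA   = {s, q, p, t}
  6. ckcA  = {r}
— saturated at 6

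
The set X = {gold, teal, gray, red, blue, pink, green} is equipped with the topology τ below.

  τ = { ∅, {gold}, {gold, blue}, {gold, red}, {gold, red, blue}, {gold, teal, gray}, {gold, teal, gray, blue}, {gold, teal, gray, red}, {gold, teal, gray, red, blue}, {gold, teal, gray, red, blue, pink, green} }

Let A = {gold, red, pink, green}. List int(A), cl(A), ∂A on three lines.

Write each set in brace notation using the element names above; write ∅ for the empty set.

int(A) = {gold, red}
cl(A)  = {gold, teal, gray, red, blue, pink, green}
∂A     = {teal, gray, blue, pink, green}

interior: largest open inside A is {gold, red} (from ∅, {gold}, {gold, red})
cl via duality: int({teal, gray, blue}) = ∅, so X∖∅ = {gold, teal, gray, red, blue, pink, green}
cl∖int = {teal, gray, blue, pink, green}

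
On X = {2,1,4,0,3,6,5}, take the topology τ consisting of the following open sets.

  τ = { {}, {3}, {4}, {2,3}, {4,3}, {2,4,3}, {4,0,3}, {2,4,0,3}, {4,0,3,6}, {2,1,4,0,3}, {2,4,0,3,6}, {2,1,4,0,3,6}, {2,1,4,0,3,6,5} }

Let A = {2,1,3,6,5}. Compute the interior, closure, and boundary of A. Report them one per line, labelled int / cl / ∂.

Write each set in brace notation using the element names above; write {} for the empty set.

int(A) = {2,3}
cl(A)  = {2,1,0,3,6,5}
∂A     = {1,0,6,5}

opens ⊆ A: {}, {3}, {2,3}; union → int = {2,3}
complement {4,0}; its interior {4}; cl(A) = X∖{4} = {2,1,0,3,6,5}
boundary = {2,1,0,3,6,5} ∖ {2,3} = {1,0,6,5}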